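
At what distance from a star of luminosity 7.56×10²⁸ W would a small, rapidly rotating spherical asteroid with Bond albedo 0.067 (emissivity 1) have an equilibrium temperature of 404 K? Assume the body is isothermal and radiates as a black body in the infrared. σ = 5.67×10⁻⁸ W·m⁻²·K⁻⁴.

d ≈ 9.64×10¹¹ m

For an isothermal black-emitting sphere, (1−a)S·πr² = σ·4πr²·T⁴ ⇒ S = 4σT⁴/(1−a).
S = 4·5.67×10⁻⁸·(404)⁴/0.933 = 6476 W/m².
Flux falls as S = L/(4πd²), so d = √(L/(4πS)) = √(7.56×10²⁸/(4π·6476)).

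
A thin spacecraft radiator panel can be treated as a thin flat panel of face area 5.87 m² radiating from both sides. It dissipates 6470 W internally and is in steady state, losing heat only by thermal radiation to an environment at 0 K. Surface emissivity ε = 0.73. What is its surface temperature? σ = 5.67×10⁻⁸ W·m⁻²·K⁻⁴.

Steady state: internal power = radiated power, P = εσA T⁴.
Radiating area A = 2·5.87 = 11.74 m².
T⁴ = P/(εσA) = 6470/(0.73·5.67×10⁻⁸·11.74) = 1.331×10¹⁰ K⁴.
T = (1.331×10¹⁰)^(1/4).

T ≈ 340 K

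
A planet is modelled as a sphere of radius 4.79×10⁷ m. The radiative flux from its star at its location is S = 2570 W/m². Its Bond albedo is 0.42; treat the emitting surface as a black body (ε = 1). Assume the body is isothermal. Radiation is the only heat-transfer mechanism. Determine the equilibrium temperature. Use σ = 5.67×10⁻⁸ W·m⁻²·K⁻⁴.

At equilibrium, absorbed power = emitted power.
Absorbing cross-section = πr² = 7.208×10¹⁵ m²; emitting surface = 4πr² = 2.883×10¹⁶ m² (ratio 4).
(1−a)S·A_cross = εσ·A_surf·T⁴  ⇒  T⁴ = (1−a)S/(4σ).
T⁴ = 0.580·2570/(4·5.67×10⁻⁸) = 6.572×10⁹ K⁴.
T = (6.572×10⁹)^(1/4).

T ≈ 285 K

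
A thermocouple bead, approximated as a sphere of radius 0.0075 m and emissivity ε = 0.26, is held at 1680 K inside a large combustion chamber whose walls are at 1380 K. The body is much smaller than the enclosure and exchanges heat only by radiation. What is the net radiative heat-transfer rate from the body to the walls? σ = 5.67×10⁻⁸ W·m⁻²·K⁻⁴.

For a small grey body in a large enclosure: P_net = εσA(T_body⁴ − T_wall⁴).
A = 4πr² = 7.069×10⁻⁴ m²; T_body⁴ − T_wall⁴ = 7.966×10¹² − 3.627×10¹² = 4.339×10¹² K⁴.
|P_net| = 0.26·5.67×10⁻⁸·7.069×10⁻⁴·4.339×10¹².

P_net ≈ 45.2 W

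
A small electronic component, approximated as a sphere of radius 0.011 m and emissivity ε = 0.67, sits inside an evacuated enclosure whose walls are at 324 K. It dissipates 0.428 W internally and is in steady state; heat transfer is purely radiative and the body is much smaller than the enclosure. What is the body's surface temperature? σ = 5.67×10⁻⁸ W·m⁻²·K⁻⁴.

For a small grey body in a large enclosure, net radiated power = εσA(T⁴ − T_w⁴).
Steady state: P = εσA(T⁴ − T_w⁴) with A = 4πr² = 0.001521 m².
T⁴ = P/(εσA) + T_w⁴ = 0.428/(0.67·5.67×10⁻⁸·0.001521) + (324)⁴
    = 7.410×10⁹ + 1.102×10¹⁰ = 1.843×10¹⁰ K⁴.

T ≈ 368 K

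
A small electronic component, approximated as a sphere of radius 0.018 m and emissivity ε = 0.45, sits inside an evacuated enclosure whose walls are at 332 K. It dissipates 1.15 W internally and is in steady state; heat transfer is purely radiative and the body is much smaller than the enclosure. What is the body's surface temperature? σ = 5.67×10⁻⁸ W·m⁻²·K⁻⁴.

For a small grey body in a large enclosure, net radiated power = εσA(T⁴ − T_w⁴).
Steady state: P = εσA(T⁴ − T_w⁴) with A = 4πr² = 0.004072 m².
T⁴ = P/(εσA) + T_w⁴ = 1.15/(0.45·5.67×10⁻⁸·0.004072) + (332)⁴
    = 1.107×10¹⁰ + 1.215×10¹⁰ = 2.322×10¹⁰ K⁴.

T ≈ 390 K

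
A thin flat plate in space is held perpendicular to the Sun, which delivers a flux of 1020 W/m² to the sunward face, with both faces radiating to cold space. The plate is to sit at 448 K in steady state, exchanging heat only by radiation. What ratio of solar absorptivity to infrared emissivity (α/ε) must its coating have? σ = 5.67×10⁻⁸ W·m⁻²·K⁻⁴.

α/ε ≈ 4.48

Balance: αS·A = εσ·2A·T⁴ ⇒ α/ε = 2σT⁴/S.
α/ε = 2·5.67×10⁻⁸·(448)⁴/1020 = 2·5.67×10⁻⁸·4.028×10¹⁰/1020.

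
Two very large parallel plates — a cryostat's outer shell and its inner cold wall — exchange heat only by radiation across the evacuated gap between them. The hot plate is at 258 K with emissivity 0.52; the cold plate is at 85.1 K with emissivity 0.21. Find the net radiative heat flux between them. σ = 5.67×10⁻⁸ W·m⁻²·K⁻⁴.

q ≈ 43.7 W/m²

For two infinite grey parallel plates, q = σ(T₁⁴ − T₂⁴)/(1/ε₁ + 1/ε₂ − 1).
T₁⁴ − T₂⁴ = 4.431×10⁹ − 5.245×10⁷ = 4.378×10⁹ K⁴.
1/ε₁ + 1/ε₂ − 1 = 1.923 + 4.762 − 1 = 5.685.
q = 5.67×10⁻⁸ × 4.378×10⁹ / 5.685.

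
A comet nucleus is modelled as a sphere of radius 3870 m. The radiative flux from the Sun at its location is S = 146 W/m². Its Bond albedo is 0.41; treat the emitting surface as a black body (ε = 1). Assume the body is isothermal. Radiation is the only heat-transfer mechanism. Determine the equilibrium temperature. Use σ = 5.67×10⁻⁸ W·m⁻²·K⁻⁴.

At equilibrium, absorbed power = emitted power.
Absorbing cross-section = πr² = 4.705×10⁷ m²; emitting surface = 4πr² = 1.882×10⁸ m² (ratio 4).
(1−a)S·A_cross = εσ·A_surf·T⁴  ⇒  T⁴ = (1−a)S/(4σ).
T⁴ = 0.590·146/(4·5.67×10⁻⁸) = 3.798×10⁸ K⁴.
T = (3.798×10⁸)^(1/4).

T ≈ 140 K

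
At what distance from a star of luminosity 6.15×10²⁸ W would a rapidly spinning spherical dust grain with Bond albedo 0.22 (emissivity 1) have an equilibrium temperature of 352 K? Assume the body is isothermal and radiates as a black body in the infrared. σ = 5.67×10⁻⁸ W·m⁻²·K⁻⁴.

d ≈ 1.05×10¹² m

For an isothermal black-emitting sphere, (1−a)S·πr² = σ·4πr²·T⁴ ⇒ S = 4σT⁴/(1−a).
S = 4·5.67×10⁻⁸·(352)⁴/0.780 = 4464 W/m².
Flux falls as S = L/(4πd²), so d = √(L/(4πS)) = √(6.15×10²⁸/(4π·4464)).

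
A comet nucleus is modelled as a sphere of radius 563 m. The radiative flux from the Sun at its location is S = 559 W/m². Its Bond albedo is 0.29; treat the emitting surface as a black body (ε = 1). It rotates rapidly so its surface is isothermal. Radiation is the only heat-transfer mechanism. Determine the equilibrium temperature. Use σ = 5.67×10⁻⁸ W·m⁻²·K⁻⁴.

T ≈ 205 K

At equilibrium, absorbed power = emitted power.
Absorbing cross-section = πr² = 9.958×10⁵ m²; emitting surface = 4πr² = 3.983×10⁶ m² (ratio 4).
(1−a)S·A_cross = εσ·A_surf·T⁴  ⇒  T⁴ = (1−a)S/(4σ).
T⁴ = 0.710·559/(4·5.67×10⁻⁸) = 1.750×10⁹ K⁴.
T = (1.750×10⁹)^(1/4).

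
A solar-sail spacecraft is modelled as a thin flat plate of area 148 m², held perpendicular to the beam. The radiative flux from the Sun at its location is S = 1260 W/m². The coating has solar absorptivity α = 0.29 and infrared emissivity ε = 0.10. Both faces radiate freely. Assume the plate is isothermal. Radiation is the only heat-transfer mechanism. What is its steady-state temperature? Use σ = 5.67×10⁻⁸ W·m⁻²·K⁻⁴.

T ≈ 424 K

At equilibrium, absorbed power = emitted power.
Absorbing cross-section = A = 148.0 m²; emitting surface = 2A = 296.0 m² (ratio 2).
αS·A_cross = εσ·A_surf·T⁴  ⇒  T⁴ = αS/(ε·2σ).
T⁴ = 0.290·1260/(0.10·2·5.67×10⁻⁸) = 3.222×10¹⁰ K⁴.
T = (3.222×10¹⁰)^(1/4).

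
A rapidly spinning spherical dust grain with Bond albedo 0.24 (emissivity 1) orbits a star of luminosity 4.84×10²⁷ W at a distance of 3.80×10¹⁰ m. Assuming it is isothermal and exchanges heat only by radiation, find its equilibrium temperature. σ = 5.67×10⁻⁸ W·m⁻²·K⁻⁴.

T ≈ 972 K

First find the stellar flux at distance d: S = L/(4πd²) = 4.84×10²⁷/(4π·(3.80×10¹⁰)²) = 2.667×10⁵ W/m².
For an isothermal sphere, absorbed (1−a)S·πr² = emitted σ·4πr²·T⁴, so T⁴ = (1−a)S/(4σ).
T⁴ = 0.760·2.667×10⁵/(4·5.67×10⁻⁸) = 8.938×10¹¹ K⁴.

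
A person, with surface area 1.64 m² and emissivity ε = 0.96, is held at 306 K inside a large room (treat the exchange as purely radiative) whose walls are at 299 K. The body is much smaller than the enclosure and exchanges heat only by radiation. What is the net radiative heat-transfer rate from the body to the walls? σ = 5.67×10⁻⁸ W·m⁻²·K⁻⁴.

For a small grey body in a large enclosure: P_net = εσA(T_body⁴ − T_wall⁴).
A = 1.64 m²; T_body⁴ − T_wall⁴ = 8.768×10⁹ − 7.993×10⁹ = 7.752×10⁸ K⁴.
|P_net| = 0.96·5.67×10⁻⁸·1.640·7.752×10⁸.

P_net ≈ 69.2 W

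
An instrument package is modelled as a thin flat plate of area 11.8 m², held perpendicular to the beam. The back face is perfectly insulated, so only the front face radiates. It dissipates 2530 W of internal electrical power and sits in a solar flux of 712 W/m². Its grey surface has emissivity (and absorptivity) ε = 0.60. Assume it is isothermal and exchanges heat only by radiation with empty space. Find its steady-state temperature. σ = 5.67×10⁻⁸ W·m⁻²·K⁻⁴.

At steady state, absorbed solar power + internal power = radiated power.
Absorbed: α·S·A_cross = 0.60·712·11.80 = 5041 W (cross-section A).
Total input = 5041 + 2530 = 7571 W.
Radiated: εσ·A_surf·T⁴ with A_surf = A = 11.80 m².
T⁴ = 7571/(0.60·5.67×10⁻⁸·11.80) = 1.886×10¹⁰ K⁴.

T ≈ 371 K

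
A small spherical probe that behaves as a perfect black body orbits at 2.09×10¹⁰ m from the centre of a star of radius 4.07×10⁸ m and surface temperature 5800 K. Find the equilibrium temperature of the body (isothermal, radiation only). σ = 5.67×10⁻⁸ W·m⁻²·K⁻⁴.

The star's surface emits σT_*⁴; at distance d the flux is S = σT_*⁴(R_*/d)².
S = 5.67×10⁻⁸·(5800)⁴·(4.07×10⁸/2.09×10¹⁰)² = 24330 W/m².
For an isothermal sphere T⁴ = (1−a)S/(4σ) = 1.073×10¹¹ K⁴.

T ≈ 572 K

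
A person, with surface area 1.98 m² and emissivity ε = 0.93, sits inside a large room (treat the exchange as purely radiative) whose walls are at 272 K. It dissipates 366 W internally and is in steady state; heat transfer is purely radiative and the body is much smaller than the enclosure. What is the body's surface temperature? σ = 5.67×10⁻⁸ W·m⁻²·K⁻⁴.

T ≈ 308 K

For a small grey body in a large enclosure, net radiated power = εσA(T⁴ − T_w⁴).
Steady state: P = εσA(T⁴ − T_w⁴) with A = 1.98 m².
T⁴ = P/(εσA) + T_w⁴ = 366/(0.93·5.67×10⁻⁸·1.980) + (272)⁴
    = 3.505×10⁹ + 5.474×10⁹ = 8.979×10⁹ K⁴.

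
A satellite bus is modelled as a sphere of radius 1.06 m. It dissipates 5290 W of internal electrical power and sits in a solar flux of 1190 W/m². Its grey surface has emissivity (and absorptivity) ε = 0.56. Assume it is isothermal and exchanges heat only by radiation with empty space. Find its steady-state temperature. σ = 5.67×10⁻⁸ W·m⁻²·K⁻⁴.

At steady state, absorbed solar power + internal power = radiated power.
Absorbed: α·S·A_cross = 0.56·1190·3.530 = 2352 W (cross-section πr²).
Total input = 2352 + 5290 = 7642 W.
Radiated: εσ·A_surf·T⁴ with A_surf = 4πr² = 14.12 m².
T⁴ = 7642/(0.56·5.67×10⁻⁸·14.12) = 1.705×10¹⁰ K⁴.

T ≈ 361 K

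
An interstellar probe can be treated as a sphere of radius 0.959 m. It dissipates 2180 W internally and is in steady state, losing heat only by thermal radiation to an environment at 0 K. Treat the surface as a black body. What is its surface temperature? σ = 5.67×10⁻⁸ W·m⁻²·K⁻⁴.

T ≈ 240 K

Steady state: internal power = radiated power, P = εσA T⁴.
Radiating area A = 4πr² = 11.56 m².
T⁴ = P/(εσA) = 2180/(1.0·5.67×10⁻⁸·11.56) = 3.327×10⁹ K⁴.
T = (3.327×10⁹)^(1/4).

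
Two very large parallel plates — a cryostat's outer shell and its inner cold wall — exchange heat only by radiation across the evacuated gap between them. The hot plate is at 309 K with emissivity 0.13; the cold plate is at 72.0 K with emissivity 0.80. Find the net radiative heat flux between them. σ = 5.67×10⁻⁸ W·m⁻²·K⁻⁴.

q ≈ 64.9 W/m²

For two infinite grey parallel plates, q = σ(T₁⁴ − T₂⁴)/(1/ε₁ + 1/ε₂ − 1).
T₁⁴ − T₂⁴ = 9.117×10⁹ − 2.687×10⁷ = 9.090×10⁹ K⁴.
1/ε₁ + 1/ε₂ − 1 = 7.692 + 1.250 − 1 = 7.942.
q = 5.67×10⁻⁸ × 9.090×10⁹ / 7.942.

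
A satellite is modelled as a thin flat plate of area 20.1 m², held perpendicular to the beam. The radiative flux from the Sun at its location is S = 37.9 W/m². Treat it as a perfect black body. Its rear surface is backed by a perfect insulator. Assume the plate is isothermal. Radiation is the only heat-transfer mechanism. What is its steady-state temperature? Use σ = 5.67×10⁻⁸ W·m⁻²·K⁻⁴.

T ≈ 161 K

At equilibrium, absorbed power = emitted power.
Absorbing cross-section = A = 20.10 m²; emitting surface = A = 20.10 m² (ratio 1).
S·A_cross = εσ·A_surf·T⁴  ⇒  T⁴ = S/(1σ).
T⁴ = 1.00·37.9/(1·5.67×10⁻⁸) = 6.684×10⁸ K⁴.
T = (6.684×10⁸)^(1/4).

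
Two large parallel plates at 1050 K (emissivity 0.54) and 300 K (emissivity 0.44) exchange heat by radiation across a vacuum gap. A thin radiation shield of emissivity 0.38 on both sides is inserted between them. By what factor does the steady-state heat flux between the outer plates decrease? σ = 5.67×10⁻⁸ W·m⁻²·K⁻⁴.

factor ≈ 2.36

Without shield: q₀ = σΔ(T⁴)/(1/ε₁+1/ε₂−1) with denominator 3.125.
With shield the two gaps are in series; the resistances add: (1/ε₁+1/ε_s−1)+(1/ε_s+1/ε₂−1) = 3.483+3.904 = 7.388.
Heat-flux ratio q₀/q = 7.388/3.125.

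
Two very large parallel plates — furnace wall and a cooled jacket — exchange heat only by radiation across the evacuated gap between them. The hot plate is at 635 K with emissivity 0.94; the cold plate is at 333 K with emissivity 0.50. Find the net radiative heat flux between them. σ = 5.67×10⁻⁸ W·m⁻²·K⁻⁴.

q ≈ 4130 W/m²

For two infinite grey parallel plates, q = σ(T₁⁴ − T₂⁴)/(1/ε₁ + 1/ε₂ − 1).
T₁⁴ − T₂⁴ = 1.626×10¹¹ − 1.230×10¹⁰ = 1.503×10¹¹ K⁴.
1/ε₁ + 1/ε₂ − 1 = 1.064 + 2.000 − 1 = 2.064.
q = 5.67×10⁻⁸ × 1.503×10¹¹ / 2.064.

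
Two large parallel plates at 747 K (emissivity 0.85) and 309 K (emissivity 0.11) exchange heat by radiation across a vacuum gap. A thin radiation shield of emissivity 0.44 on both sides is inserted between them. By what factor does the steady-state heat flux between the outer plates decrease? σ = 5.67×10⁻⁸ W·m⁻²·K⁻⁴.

factor ≈ 1.38

Without shield: q₀ = σΔ(T⁴)/(1/ε₁+1/ε₂−1) with denominator 9.267.
With shield the two gaps are in series; the resistances add: (1/ε₁+1/ε_s−1)+(1/ε_s+1/ε₂−1) = 2.449+10.36 = 12.81.
Heat-flux ratio q₀/q = 12.81/9.267.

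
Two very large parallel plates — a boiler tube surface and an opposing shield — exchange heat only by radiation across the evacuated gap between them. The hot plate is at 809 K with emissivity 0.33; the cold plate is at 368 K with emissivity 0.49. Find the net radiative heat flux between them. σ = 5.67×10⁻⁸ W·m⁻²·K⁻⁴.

q ≈ 5710 W/m²

For two infinite grey parallel plates, q = σ(T₁⁴ − T₂⁴)/(1/ε₁ + 1/ε₂ − 1).
T₁⁴ − T₂⁴ = 4.283×10¹¹ − 1.834×10¹⁰ = 4.100×10¹¹ K⁴.
1/ε₁ + 1/ε₂ − 1 = 3.030 + 2.041 − 1 = 4.071.
q = 5.67×10⁻⁸ × 4.100×10¹¹ / 4.071.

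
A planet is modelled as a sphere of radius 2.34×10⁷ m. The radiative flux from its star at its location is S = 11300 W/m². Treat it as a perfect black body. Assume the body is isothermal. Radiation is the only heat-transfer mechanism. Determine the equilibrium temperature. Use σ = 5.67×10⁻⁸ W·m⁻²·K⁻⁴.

At equilibrium, absorbed power = emitted power.
Absorbing cross-section = πr² = 1.720×10¹⁵ m²; emitting surface = 4πr² = 6.881×10¹⁵ m² (ratio 4).
S·A_cross = εσ·A_surf·T⁴  ⇒  T⁴ = S/(4σ).
T⁴ = 1.00·11300/(4·5.67×10⁻⁸) = 4.982×10¹⁰ K⁴.
T = (4.982×10¹⁰)^(1/4).

T ≈ 472 K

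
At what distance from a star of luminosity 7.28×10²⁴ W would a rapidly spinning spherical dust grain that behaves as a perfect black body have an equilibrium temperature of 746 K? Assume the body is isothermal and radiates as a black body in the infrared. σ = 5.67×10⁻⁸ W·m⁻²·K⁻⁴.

d ≈ 2.87×10⁹ m

For an isothermal black-emitting sphere, (1−a)S·πr² = σ·4πr²·T⁴ ⇒ S = 4σT⁴/(1−a).
S = 4·5.67×10⁻⁸·(746)⁴/1.00 = 70240 W/m².
Flux falls as S = L/(4πd²), so d = √(L/(4πS)) = √(7.28×10²⁴/(4π·70240)).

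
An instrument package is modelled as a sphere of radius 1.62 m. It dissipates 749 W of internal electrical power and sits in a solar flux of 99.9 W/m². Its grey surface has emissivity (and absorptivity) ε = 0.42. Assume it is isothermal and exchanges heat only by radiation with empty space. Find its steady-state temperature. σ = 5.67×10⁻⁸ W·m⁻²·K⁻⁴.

At steady state, absorbed solar power + internal power = radiated power.
Absorbed: α·S·A_cross = 0.42·99.9·8.245 = 345.9 W (cross-section πr²).
Total input = 345.9 + 749 = 1095 W.
Radiated: εσ·A_surf·T⁴ with A_surf = 4πr² = 32.98 m².
T⁴ = 1095/(0.42·5.67×10⁻⁸·32.98) = 1.394×10⁹ K⁴.

T ≈ 193 K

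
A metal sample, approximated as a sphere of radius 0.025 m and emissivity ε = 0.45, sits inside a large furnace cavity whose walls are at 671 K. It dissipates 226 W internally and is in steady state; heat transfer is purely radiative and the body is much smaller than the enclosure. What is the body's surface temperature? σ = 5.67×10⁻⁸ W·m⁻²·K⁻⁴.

T ≈ 1070 K

For a small grey body in a large enclosure, net radiated power = εσA(T⁴ − T_w⁴).
Steady state: P = εσA(T⁴ − T_w⁴) with A = 4πr² = 0.007854 m².
T⁴ = P/(εσA) + T_w⁴ = 226/(0.45·5.67×10⁻⁸·0.007854) + (671)⁴
    = 1.128×10¹² + 2.027×10¹¹ = 1.330×10¹² K⁴.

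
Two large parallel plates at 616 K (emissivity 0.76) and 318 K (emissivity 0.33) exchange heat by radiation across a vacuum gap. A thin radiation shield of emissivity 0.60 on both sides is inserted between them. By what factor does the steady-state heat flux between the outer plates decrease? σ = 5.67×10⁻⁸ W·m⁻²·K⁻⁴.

Without shield: q₀ = σΔ(T⁴)/(1/ε₁+1/ε₂−1) with denominator 3.346.
With shield the two gaps are in series; the resistances add: (1/ε₁+1/ε_s−1)+(1/ε_s+1/ε₂−1) = 1.982+3.697 = 5.679.
Heat-flux ratio q₀/q = 5.679/3.346.

factor ≈ 1.70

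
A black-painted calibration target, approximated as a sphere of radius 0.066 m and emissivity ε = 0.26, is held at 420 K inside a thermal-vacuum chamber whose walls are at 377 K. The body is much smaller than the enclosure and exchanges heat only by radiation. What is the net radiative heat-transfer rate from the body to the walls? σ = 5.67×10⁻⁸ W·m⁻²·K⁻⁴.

For a small grey body in a large enclosure: P_net = εσA(T_body⁴ − T_wall⁴).
A = 4πr² = 0.05474 m²; T_body⁴ − T_wall⁴ = 3.112×10¹⁰ − 2.020×10¹⁰ = 1.092×10¹⁰ K⁴.
|P_net| = 0.26·5.67×10⁻⁸·0.05474·1.092×10¹⁰.

P_net ≈ 8.81 W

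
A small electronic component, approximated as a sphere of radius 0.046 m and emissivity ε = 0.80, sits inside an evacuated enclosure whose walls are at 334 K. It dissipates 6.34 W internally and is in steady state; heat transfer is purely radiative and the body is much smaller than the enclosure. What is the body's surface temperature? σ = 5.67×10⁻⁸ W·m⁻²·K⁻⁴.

For a small grey body in a large enclosure, net radiated power = εσA(T⁴ − T_w⁴).
Steady state: P = εσA(T⁴ − T_w⁴) with A = 4πr² = 0.02659 m².
T⁴ = P/(εσA) + T_w⁴ = 6.34/(0.80·5.67×10⁻⁸·0.02659) + (334)⁴
    = 5.256×10⁹ + 1.244×10¹⁰ = 1.770×10¹⁰ K⁴.

T ≈ 365 K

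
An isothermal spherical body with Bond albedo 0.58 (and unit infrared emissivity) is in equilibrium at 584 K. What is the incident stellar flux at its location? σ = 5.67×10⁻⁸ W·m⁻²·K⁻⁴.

(1−a)S·πr² = σ·4πr²·T⁴ ⇒ S = 4σT⁴/(1−a).
S = 4·5.67×10⁻⁸·1.163×10¹¹/0.420.

S ≈ 62800 W/m²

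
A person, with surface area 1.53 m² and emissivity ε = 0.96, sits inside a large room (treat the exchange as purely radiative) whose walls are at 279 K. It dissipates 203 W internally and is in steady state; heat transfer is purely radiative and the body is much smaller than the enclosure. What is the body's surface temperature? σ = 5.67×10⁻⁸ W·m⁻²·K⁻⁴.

For a small grey body in a large enclosure, net radiated power = εσA(T⁴ − T_w⁴).
Steady state: P = εσA(T⁴ − T_w⁴) with A = 1.53 m².
T⁴ = P/(εσA) + T_w⁴ = 203/(0.96·5.67×10⁻⁸·1.530) + (279)⁴
    = 2.438×10⁹ + 6.059×10⁹ = 8.497×10⁹ K⁴.

T ≈ 304 K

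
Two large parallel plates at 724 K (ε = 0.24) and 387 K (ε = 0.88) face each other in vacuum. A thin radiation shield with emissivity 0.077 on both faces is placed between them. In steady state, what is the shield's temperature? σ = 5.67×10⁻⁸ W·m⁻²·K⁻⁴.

In steady state the net flux on the hot side equals that on the cold side.
σ(T₁⁴−T_s⁴)/D₁ = σ(T_s⁴−T₂⁴)/D₂, with D₁ = 1/ε₁+1/ε_s−1 = 16.15, D₂ = 1/ε_s+1/ε₂−1 = 13.12.
Solve for T_s⁴: T_s⁴ = (D₂·T₁⁴ + D₁·T₂⁴)/(D₁+D₂) = 1.355×10¹¹ K⁴.

T_s ≈ 607 K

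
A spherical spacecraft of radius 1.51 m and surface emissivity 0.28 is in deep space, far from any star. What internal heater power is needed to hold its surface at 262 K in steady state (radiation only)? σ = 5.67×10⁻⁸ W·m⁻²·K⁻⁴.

P ≈ 2140 W

P = εσ·4πr²·T⁴.
4πr² = 28.65 m²; T⁴ = 4.712×10⁹ K⁴.
P = 0.28·5.67×10⁻⁸·28.65·4.712×10⁹.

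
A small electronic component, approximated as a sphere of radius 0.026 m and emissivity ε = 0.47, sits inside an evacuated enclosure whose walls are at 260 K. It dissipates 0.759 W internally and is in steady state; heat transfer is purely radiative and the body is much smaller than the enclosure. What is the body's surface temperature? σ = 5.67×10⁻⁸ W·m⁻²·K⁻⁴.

For a small grey body in a large enclosure, net radiated power = εσA(T⁴ − T_w⁴).
Steady state: P = εσA(T⁴ − T_w⁴) with A = 4πr² = 0.008495 m².
T⁴ = P/(εσA) + T_w⁴ = 0.759/(0.47·5.67×10⁻⁸·0.008495) + (260)⁴
    = 3.353×10⁹ + 4.570×10⁹ = 7.923×10⁹ K⁴.

T ≈ 298 K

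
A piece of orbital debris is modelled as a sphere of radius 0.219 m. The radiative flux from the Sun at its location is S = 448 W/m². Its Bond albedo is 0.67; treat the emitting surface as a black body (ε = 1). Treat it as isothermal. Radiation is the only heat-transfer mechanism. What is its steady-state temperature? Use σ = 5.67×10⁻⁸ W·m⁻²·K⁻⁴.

T ≈ 160 K

At equilibrium, absorbed power = emitted power.
Absorbing cross-section = πr² = 0.1507 m²; emitting surface = 4πr² = 0.6027 m² (ratio 4).
(1−a)S·A_cross = εσ·A_surf·T⁴  ⇒  T⁴ = (1−a)S/(4σ).
T⁴ = 0.330·448/(4·5.67×10⁻⁸) = 6.519×10⁸ K⁴.
T = (6.519×10⁸)^(1/4).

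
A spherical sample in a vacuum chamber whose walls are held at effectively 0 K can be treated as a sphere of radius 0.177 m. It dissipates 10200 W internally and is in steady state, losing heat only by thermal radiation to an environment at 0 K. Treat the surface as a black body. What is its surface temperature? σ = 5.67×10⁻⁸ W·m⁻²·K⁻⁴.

T ≈ 822 K

Steady state: internal power = radiated power, P = εσA T⁴.
Radiating area A = 4πr² = 0.3937 m².
T⁴ = P/(εσA) = 10200/(1.0·5.67×10⁻⁸·0.3937) = 4.569×10¹¹ K⁴.
T = (4.569×10¹¹)^(1/4).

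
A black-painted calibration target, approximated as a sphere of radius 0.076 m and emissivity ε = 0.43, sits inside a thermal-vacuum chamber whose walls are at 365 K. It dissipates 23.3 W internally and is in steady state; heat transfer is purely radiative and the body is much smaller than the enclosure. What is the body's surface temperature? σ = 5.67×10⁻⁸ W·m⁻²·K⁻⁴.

T ≈ 419 K

For a small grey body in a large enclosure, net radiated power = εσA(T⁴ − T_w⁴).
Steady state: P = εσA(T⁴ − T_w⁴) with A = 4πr² = 0.07258 m².
T⁴ = P/(εσA) + T_w⁴ = 23.3/(0.43·5.67×10⁻⁸·0.07258) + (365)⁴
    = 1.317×10¹⁰ + 1.775×10¹⁰ = 3.092×10¹⁰ K⁴.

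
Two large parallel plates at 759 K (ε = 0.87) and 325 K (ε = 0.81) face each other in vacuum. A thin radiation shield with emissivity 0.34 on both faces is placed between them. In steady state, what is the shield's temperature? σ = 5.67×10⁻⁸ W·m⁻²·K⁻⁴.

In steady state the net flux on the hot side equals that on the cold side.
σ(T₁⁴−T_s⁴)/D₁ = σ(T_s⁴−T₂⁴)/D₂, with D₁ = 1/ε₁+1/ε_s−1 = 3.091, D₂ = 1/ε_s+1/ε₂−1 = 3.176.
Solve for T_s⁴: T_s⁴ = (D₂·T₁⁴ + D₁·T₂⁴)/(D₁+D₂) = 1.737×10¹¹ K⁴.

T_s ≈ 646 K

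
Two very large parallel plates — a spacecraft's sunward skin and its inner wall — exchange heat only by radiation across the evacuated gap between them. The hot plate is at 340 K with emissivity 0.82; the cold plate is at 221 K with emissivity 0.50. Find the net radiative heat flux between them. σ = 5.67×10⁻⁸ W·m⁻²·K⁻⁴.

q ≈ 280 W/m²

For two infinite grey parallel plates, q = σ(T₁⁴ − T₂⁴)/(1/ε₁ + 1/ε₂ − 1).
T₁⁴ − T₂⁴ = 1.336×10¹⁰ − 2.385×10⁹ = 1.098×10¹⁰ K⁴.
1/ε₁ + 1/ε₂ − 1 = 1.220 + 2.000 − 1 = 2.220.
q = 5.67×10⁻⁸ × 1.098×10¹⁰ / 2.220.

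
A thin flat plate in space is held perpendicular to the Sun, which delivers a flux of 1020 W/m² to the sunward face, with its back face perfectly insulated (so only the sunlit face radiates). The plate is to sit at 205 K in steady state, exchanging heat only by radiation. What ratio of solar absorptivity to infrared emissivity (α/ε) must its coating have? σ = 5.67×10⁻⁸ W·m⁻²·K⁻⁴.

Balance: αS·A = εσ·1A·T⁴ ⇒ α/ε = σT⁴/S.
α/ε = 5.67×10⁻⁸·(205)⁴/1020 = 5.67×10⁻⁸·1.766×10⁹/1020.

α/ε ≈ 0.0982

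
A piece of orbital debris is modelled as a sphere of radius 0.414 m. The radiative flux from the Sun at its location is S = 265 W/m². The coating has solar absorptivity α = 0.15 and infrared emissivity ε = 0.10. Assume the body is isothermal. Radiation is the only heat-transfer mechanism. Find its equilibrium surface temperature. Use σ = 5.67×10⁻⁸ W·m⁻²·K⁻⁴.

T ≈ 205 K

At equilibrium, absorbed power = emitted power.
Absorbing cross-section = πr² = 0.5385 m²; emitting surface = 4πr² = 2.154 m² (ratio 4).
αS·A_cross = εσ·A_surf·T⁴  ⇒  T⁴ = αS/(ε·4σ).
T⁴ = 0.150·265/(0.10·4·5.67×10⁻⁸) = 1.753×10⁹ K⁴.
T = (1.753×10⁹)^(1/4).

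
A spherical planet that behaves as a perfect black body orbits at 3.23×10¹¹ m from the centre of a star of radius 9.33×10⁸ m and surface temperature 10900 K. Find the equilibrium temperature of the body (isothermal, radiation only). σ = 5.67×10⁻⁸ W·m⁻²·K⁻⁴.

The star's surface emits σT_*⁴; at distance d the flux is S = σT_*⁴(R_*/d)².
S = 5.67×10⁻⁸·(10900)⁴·(9.33×10⁸/3.23×10¹¹)² = 6678 W/m².
For an isothermal sphere T⁴ = (1−a)S/(4σ) = 2.944×10¹⁰ K⁴.

T ≈ 414 K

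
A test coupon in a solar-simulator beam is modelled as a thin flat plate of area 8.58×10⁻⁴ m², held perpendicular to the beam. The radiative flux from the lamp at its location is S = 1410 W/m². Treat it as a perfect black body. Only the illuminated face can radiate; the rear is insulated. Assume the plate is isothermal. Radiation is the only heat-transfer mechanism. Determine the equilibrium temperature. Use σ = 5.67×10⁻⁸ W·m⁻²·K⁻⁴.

T ≈ 397 K

At equilibrium, absorbed power = emitted power.
Absorbing cross-section = A = 8.580×10⁻⁴ m²; emitting surface = A = 8.580×10⁻⁴ m² (ratio 1).
S·A_cross = εσ·A_surf·T⁴  ⇒  T⁴ = S/(1σ).
T⁴ = 1.00·1410/(1·5.67×10⁻⁸) = 2.487×10¹⁰ K⁴.
T = (2.487×10¹⁰)^(1/4).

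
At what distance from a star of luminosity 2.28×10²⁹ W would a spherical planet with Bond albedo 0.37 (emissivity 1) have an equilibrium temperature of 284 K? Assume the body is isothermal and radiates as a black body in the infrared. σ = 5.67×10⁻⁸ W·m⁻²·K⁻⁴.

d ≈ 2.78×10¹² m

For an isothermal black-emitting sphere, (1−a)S·πr² = σ·4πr²·T⁴ ⇒ S = 4σT⁴/(1−a).
S = 4·5.67×10⁻⁸·(284)⁴/0.630 = 2342 W/m².
Flux falls as S = L/(4πd²), so d = √(L/(4πS)) = √(2.28×10²⁹/(4π·2342)).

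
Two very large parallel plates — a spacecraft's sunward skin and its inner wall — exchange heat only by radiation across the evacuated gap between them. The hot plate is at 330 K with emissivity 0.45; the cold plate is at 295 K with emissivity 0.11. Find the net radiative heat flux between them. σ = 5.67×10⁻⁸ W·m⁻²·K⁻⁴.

For two infinite grey parallel plates, q = σ(T₁⁴ − T₂⁴)/(1/ε₁ + 1/ε₂ − 1).
T₁⁴ − T₂⁴ = 1.186×10¹⁰ − 7.573×10⁹ = 4.286×10⁹ K⁴.
1/ε₁ + 1/ε₂ − 1 = 2.222 + 9.091 − 1 = 10.31.
q = 5.67×10⁻⁸ × 4.286×10⁹ / 10.31.

q ≈ 23.6 W/m²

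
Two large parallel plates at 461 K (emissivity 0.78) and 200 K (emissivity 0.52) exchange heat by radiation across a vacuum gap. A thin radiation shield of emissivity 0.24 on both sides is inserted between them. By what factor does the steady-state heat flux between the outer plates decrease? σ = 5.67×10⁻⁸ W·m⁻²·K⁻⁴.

Without shield: q₀ = σΔ(T⁴)/(1/ε₁+1/ε₂−1) with denominator 2.205.
With shield the two gaps are in series; the resistances add: (1/ε₁+1/ε_s−1)+(1/ε_s+1/ε₂−1) = 4.449+5.090 = 9.538.
Heat-flux ratio q₀/q = 9.538/2.205.

factor ≈ 4.33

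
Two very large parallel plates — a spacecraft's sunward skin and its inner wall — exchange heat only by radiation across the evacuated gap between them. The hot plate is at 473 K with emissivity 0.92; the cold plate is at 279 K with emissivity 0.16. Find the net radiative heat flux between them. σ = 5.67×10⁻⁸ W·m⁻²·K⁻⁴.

q ≈ 394 W/m²

For two infinite grey parallel plates, q = σ(T₁⁴ − T₂⁴)/(1/ε₁ + 1/ε₂ − 1).
T₁⁴ − T₂⁴ = 5.005×10¹⁰ − 6.059×10⁹ = 4.400×10¹⁰ K⁴.
1/ε₁ + 1/ε₂ − 1 = 1.087 + 6.250 − 1 = 6.337.
q = 5.67×10⁻⁸ × 4.400×10¹⁰ / 6.337.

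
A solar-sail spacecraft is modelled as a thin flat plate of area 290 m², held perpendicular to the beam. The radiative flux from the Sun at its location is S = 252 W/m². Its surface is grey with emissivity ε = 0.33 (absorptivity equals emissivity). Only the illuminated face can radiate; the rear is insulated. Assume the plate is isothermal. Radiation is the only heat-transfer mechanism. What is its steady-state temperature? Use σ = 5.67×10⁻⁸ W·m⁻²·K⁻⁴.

T ≈ 258 K

At equilibrium, absorbed power = emitted power.
Absorbing cross-section = A = 290.0 m²; emitting surface = A = 290.0 m² (ratio 1).
εS·A_cross = εσ·A_surf·T⁴  ⇒  T⁴ = S/(1σ)   (ε cancels).
T⁴ = 252/(1·5.67×10⁻⁸) = 4.444×10⁹ K⁴.
T = (4.444×10⁹)^(1/4).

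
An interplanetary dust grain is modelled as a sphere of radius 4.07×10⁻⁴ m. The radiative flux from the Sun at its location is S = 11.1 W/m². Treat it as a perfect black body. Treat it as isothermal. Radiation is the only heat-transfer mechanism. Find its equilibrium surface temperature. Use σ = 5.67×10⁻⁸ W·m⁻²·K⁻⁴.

T ≈ 83.6 K

At equilibrium, absorbed power = emitted power.
Absorbing cross-section = πr² = 5.204×10⁻⁷ m²; emitting surface = 4πr² = 2.082×10⁻⁶ m² (ratio 4).
S·A_cross = εσ·A_surf·T⁴  ⇒  T⁴ = S/(4σ).
T⁴ = 1.00·11.1/(4·5.67×10⁻⁸) = 4.894×10⁷ K⁴.
T = (4.894×10⁷)^(1/4).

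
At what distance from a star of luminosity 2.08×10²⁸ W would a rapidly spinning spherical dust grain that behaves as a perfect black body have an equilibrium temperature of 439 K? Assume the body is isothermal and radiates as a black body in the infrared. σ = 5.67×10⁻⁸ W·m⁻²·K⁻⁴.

For an isothermal black-emitting sphere, (1−a)S·πr² = σ·4πr²·T⁴ ⇒ S = 4σT⁴/(1−a).
S = 4·5.67×10⁻⁸·(439)⁴/1.00 = 8424 W/m².
Flux falls as S = L/(4πd²), so d = √(L/(4πS)) = √(2.08×10²⁸/(4π·8424)).

d ≈ 4.43×10¹¹ m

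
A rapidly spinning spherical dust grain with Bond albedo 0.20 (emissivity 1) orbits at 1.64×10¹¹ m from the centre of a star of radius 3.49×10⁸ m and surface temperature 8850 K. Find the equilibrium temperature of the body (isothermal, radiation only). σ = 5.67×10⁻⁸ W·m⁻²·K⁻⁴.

The star's surface emits σT_*⁴; at distance d the flux is S = σT_*⁴(R_*/d)².
S = 5.67×10⁻⁸·(8850)⁴·(3.49×10⁸/1.64×10¹¹)² = 1575 W/m².
For an isothermal sphere T⁴ = (1−a)S/(4σ) = 5.556×10⁹ K⁴.

T ≈ 273 K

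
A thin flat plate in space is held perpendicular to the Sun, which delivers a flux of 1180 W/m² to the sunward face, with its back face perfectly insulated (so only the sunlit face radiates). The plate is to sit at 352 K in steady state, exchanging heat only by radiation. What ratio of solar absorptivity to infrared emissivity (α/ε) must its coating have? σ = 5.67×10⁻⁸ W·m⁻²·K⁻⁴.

Balance: αS·A = εσ·1A·T⁴ ⇒ α/ε = σT⁴/S.
α/ε = 5.67×10⁻⁸·(352)⁴/1180 = 5.67×10⁻⁸·1.535×10¹⁰/1180.

α/ε ≈ 0.738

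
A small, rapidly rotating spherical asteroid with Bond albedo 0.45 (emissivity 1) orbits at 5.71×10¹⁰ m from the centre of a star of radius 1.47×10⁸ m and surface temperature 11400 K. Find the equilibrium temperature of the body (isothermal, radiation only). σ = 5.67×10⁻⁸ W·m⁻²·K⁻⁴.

The star's surface emits σT_*⁴; at distance d the flux is S = σT_*⁴(R_*/d)².
S = 5.67×10⁻⁸·(11400)⁴·(1.47×10⁸/5.71×10¹⁰)² = 6347 W/m².
For an isothermal sphere T⁴ = (1−a)S/(4σ) = 1.539×10¹⁰ K⁴.

T ≈ 352 K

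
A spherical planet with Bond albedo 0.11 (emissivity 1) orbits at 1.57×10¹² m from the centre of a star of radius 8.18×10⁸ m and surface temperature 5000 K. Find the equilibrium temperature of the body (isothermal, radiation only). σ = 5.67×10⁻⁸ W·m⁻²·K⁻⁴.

T ≈ 78.4 K

The star's surface emits σT_*⁴; at distance d the flux is S = σT_*⁴(R_*/d)².
S = 5.67×10⁻⁸·(5000)⁴·(8.18×10⁸/1.57×10¹²)² = 9.620 W/m².
For an isothermal sphere T⁴ = (1−a)S/(4σ) = 3.775×10⁷ K⁴.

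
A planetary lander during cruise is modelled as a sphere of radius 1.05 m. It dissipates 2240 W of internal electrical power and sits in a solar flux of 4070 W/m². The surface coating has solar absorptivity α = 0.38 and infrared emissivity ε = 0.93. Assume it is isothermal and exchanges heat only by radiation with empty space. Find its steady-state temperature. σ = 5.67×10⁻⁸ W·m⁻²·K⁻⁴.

T ≈ 319 K

At steady state, absorbed solar power + internal power = radiated power.
Absorbed: α·S·A_cross = 0.38·4070·3.464 = 5357 W (cross-section πr²).
Total input = 5357 + 2240 = 7597 W.
Radiated: εσ·A_surf·T⁴ with A_surf = 4πr² = 13.85 m².
T⁴ = 7597/(0.93·5.67×10⁻⁸·13.85) = 1.040×10¹⁰ K⁴.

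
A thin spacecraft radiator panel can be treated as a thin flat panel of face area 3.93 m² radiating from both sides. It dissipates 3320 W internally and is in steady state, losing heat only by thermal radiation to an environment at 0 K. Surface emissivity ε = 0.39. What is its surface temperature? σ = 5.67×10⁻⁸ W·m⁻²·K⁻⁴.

Steady state: internal power = radiated power, P = εσA T⁴.
Radiating area A = 2·3.93 = 7.860 m².
T⁴ = P/(εσA) = 3320/(0.39·5.67×10⁻⁸·7.860) = 1.910×10¹⁰ K⁴.
T = (1.910×10¹⁰)^(1/4).

T ≈ 372 K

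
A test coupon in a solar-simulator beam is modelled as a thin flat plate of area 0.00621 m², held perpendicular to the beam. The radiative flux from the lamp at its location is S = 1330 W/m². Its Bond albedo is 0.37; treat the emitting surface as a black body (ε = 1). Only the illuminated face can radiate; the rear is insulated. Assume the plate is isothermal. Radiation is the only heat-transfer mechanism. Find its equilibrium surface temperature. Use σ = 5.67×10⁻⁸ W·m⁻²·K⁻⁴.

At equilibrium, absorbed power = emitted power.
Absorbing cross-section = A = 0.006210 m²; emitting surface = A = 0.006210 m² (ratio 1).
(1−a)S·A_cross = εσ·A_surf·T⁴  ⇒  T⁴ = (1−a)S/(1σ).
T⁴ = 0.630·1330/(1·5.67×10⁻⁸) = 1.478×10¹⁰ K⁴.
T = (1.478×10¹⁰)^(1/4).

T ≈ 349 K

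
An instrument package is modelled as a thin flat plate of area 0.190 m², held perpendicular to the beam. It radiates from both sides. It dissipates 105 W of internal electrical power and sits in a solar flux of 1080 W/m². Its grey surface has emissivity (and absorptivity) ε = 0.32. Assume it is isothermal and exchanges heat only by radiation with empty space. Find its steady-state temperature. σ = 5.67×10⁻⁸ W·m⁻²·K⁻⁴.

At steady state, absorbed solar power + internal power = radiated power.
Absorbed: α·S·A_cross = 0.32·1080·0.1900 = 65.66 W (cross-section A).
Total input = 65.66 + 105 = 170.7 W.
Radiated: εσ·A_surf·T⁴ with A_surf = 2A = 0.3800 m².
T⁴ = 170.7/(0.32·5.67×10⁻⁸·0.3800) = 2.475×10¹⁰ K⁴.

T ≈ 397 K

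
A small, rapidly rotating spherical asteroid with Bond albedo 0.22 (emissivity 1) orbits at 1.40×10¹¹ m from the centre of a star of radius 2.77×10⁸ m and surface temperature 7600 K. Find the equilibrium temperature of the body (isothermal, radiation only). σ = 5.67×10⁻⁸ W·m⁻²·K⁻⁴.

The star's surface emits σT_*⁴; at distance d the flux is S = σT_*⁴(R_*/d)².
S = 5.67×10⁻⁸·(7600)⁴·(2.77×10⁸/1.40×10¹¹)² = 740.5 W/m².
For an isothermal sphere T⁴ = (1−a)S/(4σ) = 2.547×10⁹ K⁴.

T ≈ 225 K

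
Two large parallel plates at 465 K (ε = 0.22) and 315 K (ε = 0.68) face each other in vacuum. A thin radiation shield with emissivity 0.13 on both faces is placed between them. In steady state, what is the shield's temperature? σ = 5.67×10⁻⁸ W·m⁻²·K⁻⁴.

In steady state the net flux on the hot side equals that on the cold side.
σ(T₁⁴−T_s⁴)/D₁ = σ(T_s⁴−T₂⁴)/D₂, with D₁ = 1/ε₁+1/ε_s−1 = 11.24, D₂ = 1/ε_s+1/ε₂−1 = 8.163.
Solve for T_s⁴: T_s⁴ = (D₂·T₁⁴ + D₁·T₂⁴)/(D₁+D₂) = 2.537×10¹⁰ K⁴.

T_s ≈ 399 K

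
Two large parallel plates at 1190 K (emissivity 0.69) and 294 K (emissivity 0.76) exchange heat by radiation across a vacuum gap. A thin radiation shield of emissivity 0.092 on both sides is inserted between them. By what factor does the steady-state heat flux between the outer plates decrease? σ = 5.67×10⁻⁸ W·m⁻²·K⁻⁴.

Without shield: q₀ = σΔ(T⁴)/(1/ε₁+1/ε₂−1) with denominator 1.765.
With shield the two gaps are in series; the resistances add: (1/ε₁+1/ε_s−1)+(1/ε_s+1/ε₂−1) = 11.32+11.19 = 22.50.
Heat-flux ratio q₀/q = 22.50/1.765.

factor ≈ 12.7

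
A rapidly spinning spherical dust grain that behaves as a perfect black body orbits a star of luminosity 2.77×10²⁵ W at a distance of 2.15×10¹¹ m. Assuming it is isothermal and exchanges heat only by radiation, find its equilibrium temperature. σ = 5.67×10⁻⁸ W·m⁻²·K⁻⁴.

T ≈ 120 K

First find the stellar flux at distance d: S = L/(4πd²) = 2.77×10²⁵/(4π·(2.15×10¹¹)²) = 47.69 W/m².
For an isothermal sphere, absorbed (1−a)S·πr² = emitted σ·4πr²·T⁴, so T⁴ = (1−a)S/(4σ).
T⁴ = 1.00·47.69/(4·5.67×10⁻⁸) = 2.103×10⁸ K⁴.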